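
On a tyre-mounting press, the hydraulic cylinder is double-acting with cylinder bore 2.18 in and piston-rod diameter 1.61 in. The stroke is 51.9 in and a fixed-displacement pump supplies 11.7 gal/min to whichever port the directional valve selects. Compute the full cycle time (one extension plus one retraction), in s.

t ≈ 6.26 s

Cap-side area A_cap = π/4 × (2.18 in)² = 3.733 in^2
Rod-side annular area A_ann = π/4 × (2.18² − 1.61²) = 1.697 in^2
t_ext = A_cap·L/Q = 4.301 s
t_ret = A_ann·L/Q = 1.955 s
t_cycle = t_ext + t_ret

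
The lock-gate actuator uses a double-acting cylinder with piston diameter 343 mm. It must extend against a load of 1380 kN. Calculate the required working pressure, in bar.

Cap-side area A_cap = π/4 × (343 mm)² = 92400 mm^2
P = F / A = 1380 kN / A

P ≈ 149 bar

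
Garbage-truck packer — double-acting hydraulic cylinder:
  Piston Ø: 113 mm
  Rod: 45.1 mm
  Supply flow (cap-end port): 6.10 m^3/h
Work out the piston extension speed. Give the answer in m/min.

v ≈ 10.1 m/min

Cap-side area A_cap = π/4 × (113 mm)² = 10030 mm^2
v = Q / A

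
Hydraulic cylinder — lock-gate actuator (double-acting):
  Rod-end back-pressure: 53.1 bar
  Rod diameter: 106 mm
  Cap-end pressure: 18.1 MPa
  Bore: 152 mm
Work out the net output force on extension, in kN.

Cap-side area A_cap = π/4 × (152 mm)² = 18150 mm^2
Rod-side annular area A_ann = π/4 × (152² − 106²) = 9321 mm^2
Net thrust = P_cap·A_cap − P_rod·A_ann = 328.4 kN − 49.50 kN

F ≈ 279 kN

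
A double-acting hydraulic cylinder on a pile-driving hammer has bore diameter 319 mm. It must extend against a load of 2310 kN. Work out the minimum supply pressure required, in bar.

P ≈ 289 bar

Cap-side area A_cap = π/4 × (319 mm)² = 79920 mm^2
P = F / A = 2310 kN / A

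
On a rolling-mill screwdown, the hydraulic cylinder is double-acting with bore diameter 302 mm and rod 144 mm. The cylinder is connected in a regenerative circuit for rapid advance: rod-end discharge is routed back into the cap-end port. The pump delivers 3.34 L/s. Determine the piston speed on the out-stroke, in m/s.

v ≈ 0.205 m/s

In regeneration the rod-end outflow joins the pump flow into the cap end, so the net volume the pump must supply per unit advance equals the rod cross-section area.
Rod cross-section A_rod = π/4 × (144 mm)² = 16290 mm^2
v = Q_pump / A_rod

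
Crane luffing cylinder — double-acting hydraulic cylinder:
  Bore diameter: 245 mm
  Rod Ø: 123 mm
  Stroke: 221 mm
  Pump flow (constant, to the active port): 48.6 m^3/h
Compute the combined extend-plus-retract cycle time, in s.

Cap-side area A_cap = π/4 × (245 mm)² = 47140 mm^2
Rod-side annular area A_ann = π/4 × (245² − 123²) = 35260 mm^2
t_ext = A_cap·L/Q = 0.7718 s
t_ret = A_ann·L/Q = 0.5772 s
t_cycle = t_ext + t_ret

t ≈ 1.35 s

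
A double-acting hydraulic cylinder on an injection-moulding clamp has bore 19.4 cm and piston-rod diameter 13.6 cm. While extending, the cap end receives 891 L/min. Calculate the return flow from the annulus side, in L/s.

Q_out ≈ 7.55 L/s

Cap-side area A_cap = π/4 × (19.4 cm)² = 295.6 cm^2
Rod-side annular area A_ann = π/4 × (19.4² − 13.6²) = 150.3 cm^2
Piston speed v = Q_in/A_cap; rod-end outflow Q_out = v × A_ann = Q_in × A_ann/A_cap.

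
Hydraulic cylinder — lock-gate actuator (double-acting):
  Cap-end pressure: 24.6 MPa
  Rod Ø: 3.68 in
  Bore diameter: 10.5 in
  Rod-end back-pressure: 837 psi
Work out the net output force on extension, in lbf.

F ≈ 2.45e5 lbf

Cap-side area A_cap = π/4 × (10.5 in)² = 86.59 in^2
Rod-side annular area A_ann = π/4 × (10.5² − 3.68²) = 75.95 in^2
Net thrust = P_cap·A_cap − P_rod·A_ann = 3.089e5 lbf − 63570 lbf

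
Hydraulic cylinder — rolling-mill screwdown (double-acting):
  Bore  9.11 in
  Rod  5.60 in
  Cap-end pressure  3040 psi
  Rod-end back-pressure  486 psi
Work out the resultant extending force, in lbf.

F ≈ 1.78e5 lbf

Cap-side area A_cap = π/4 × (9.11 in)² = 65.18 in^2
Rod-side annular area A_ann = π/4 × (9.11² − 5.60²) = 40.55 in^2
Net thrust = P_cap·A_cap − P_rod·A_ann = 1.982e5 lbf − 19710 lbf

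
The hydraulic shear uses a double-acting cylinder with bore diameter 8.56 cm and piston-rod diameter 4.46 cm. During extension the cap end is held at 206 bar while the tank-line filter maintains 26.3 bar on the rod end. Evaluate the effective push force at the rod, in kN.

F ≈ 108 kN

Cap-side area A_cap = π/4 × (8.56 cm)² = 57.55 cm^2
Rod-side annular area A_ann = π/4 × (8.56² − 4.46²) = 41.93 cm^2
Net thrust = P_cap·A_cap − P_rod·A_ann = 118.6 kN − 11.03 kN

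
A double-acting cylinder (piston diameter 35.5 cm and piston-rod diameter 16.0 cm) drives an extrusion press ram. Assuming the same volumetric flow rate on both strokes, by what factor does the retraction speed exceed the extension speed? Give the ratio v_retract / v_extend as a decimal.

v_ret/v_ext ≈ 1.25

Cap-side area A_cap = π/4 × (35.5 cm)² = 989.8 cm^2
Rod-side annular area A_ann = π/4 × (35.5² − 16.0²) = 788.7 cm^2
For equal Q, v ∝ 1/A, so v_ret/v_ext = A_cap/A_ann.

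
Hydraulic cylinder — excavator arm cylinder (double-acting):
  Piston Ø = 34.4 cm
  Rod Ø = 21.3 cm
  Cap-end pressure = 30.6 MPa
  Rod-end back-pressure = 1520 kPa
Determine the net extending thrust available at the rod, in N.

F ≈ 2.76e6 N

Cap-side area A_cap = π/4 × (34.4 cm)² = 929.4 cm^2
Rod-side annular area A_ann = π/4 × (34.4² − 21.3²) = 573.1 cm^2
Net thrust = P_cap·A_cap − P_rod·A_ann = 2.844e6 N − 87110 N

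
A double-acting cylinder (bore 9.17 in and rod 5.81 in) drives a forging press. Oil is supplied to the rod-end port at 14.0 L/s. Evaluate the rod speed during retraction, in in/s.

v ≈ 21.6 in/s

Rod-side annular area A_ann = π/4 × (9.17² − 5.81²) = 39.53 in^2
Flow into the rod-end port fills the annular volume.
v = Q / A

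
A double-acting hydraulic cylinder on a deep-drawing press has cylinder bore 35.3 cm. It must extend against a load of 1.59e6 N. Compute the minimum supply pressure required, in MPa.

P ≈ 16.2 MPa

Cap-side area A_cap = π/4 × (35.3 cm)² = 978.7 cm^2
P = F / A = 1.59e6 N / A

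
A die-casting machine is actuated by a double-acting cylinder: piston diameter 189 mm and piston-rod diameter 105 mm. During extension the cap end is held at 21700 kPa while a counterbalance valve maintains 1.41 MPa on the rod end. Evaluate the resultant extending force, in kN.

Cap-side area A_cap = π/4 × (189 mm)² = 28060 mm^2
Rod-side annular area A_ann = π/4 × (189² − 105²) = 19400 mm^2
Net thrust = P_cap·A_cap − P_rod·A_ann = 608.8 kN − 27.35 kN

F ≈ 581 kN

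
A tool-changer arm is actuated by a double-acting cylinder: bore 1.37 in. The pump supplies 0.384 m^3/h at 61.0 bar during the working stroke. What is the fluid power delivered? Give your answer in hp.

W ≈ 0.873 hp

Hydraulic power = P × Q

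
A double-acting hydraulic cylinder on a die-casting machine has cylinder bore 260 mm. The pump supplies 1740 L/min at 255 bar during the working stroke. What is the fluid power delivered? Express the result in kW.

W ≈ 740 kW

Hydraulic power = P × Q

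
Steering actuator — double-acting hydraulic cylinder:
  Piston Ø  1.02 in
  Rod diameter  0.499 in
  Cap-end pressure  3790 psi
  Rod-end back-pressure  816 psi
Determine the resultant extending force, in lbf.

F ≈ 2590 lbf

Cap-side area A_cap = π/4 × (1.02 in)² = 0.8171 in^2
Rod-side annular area A_ann = π/4 × (1.02² − 0.499²) = 0.6216 in^2
Net thrust = P_cap·A_cap − P_rod·A_ann = 3097 lbf − 507.2 lbf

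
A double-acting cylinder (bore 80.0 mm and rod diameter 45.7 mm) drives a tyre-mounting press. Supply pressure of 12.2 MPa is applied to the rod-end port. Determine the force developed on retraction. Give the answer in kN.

Rod-side annular area A_ann = π/4 × (80.0² − 45.7²) = 3386 mm^2
On retraction the pressure acts on the annular area (bore minus rod).
F = P × A_ann

F ≈ 41.3 kN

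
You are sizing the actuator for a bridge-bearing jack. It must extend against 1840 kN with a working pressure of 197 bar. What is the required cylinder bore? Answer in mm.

D ≈ 345 mm

Extension force acts on the full piston face: F = P × (π/4)D².
D = √(4F / (πP)) = √(4 × 1840 kN / (π × 197 bar))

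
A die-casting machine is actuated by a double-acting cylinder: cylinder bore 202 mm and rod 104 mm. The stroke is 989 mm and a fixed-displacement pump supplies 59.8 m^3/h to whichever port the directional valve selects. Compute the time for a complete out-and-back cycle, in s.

t ≈ 3.31 s

Cap-side area A_cap = π/4 × (202 mm)² = 32050 mm^2
Rod-side annular area A_ann = π/4 × (202² − 104²) = 23550 mm^2
t_ext = A_cap·L/Q = 1.908 s
t_ret = A_ann·L/Q = 1.402 s
t_cycle = t_ext + t_ret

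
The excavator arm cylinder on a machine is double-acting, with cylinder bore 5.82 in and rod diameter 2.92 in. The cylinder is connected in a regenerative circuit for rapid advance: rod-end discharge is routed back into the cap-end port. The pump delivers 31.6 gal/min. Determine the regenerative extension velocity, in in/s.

v ≈ 18.2 in/s

In regeneration the rod-end outflow joins the pump flow into the cap end, so the net volume the pump must supply per unit advance equals the rod cross-section area.
Rod cross-section A_rod = π/4 × (2.92 in)² = 6.697 in^2
v = Q_pump / A_rod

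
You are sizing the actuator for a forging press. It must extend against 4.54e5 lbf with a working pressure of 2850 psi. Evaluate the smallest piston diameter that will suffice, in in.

D ≈ 14.2 in

Extension force acts on the full piston face: F = P × (π/4)D².
D = √(4F / (πP)) = √(4 × 4.54e5 lbf / (π × 2850 psi))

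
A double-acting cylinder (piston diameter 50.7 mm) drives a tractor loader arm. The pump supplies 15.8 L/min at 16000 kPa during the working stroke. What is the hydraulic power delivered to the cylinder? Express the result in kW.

W ≈ 4.21 kW

Hydraulic power = P × Q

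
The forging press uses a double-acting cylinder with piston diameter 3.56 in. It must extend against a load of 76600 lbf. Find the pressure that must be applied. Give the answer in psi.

P ≈ 7700 psi

Cap-side area A_cap = π/4 × (3.56 in)² = 9.954 in^2
P = F / A = 76600 lbf / A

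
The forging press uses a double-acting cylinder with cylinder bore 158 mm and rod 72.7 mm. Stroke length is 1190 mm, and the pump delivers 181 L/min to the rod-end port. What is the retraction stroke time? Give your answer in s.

t ≈ 6.10 s

Rod-side annular area A_ann = π/4 × (158² − 72.7²) = 15460 mm^2
Swept volume V = A × L; t = V / Q = A·L / Q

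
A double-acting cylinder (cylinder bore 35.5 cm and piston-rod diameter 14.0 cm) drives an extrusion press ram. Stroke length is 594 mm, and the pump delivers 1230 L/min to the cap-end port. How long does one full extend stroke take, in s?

Cap-side area A_cap = π/4 × (35.5 cm)² = 989.8 cm^2
Swept volume V = A × L; t = V / Q = A·L / Q

t ≈ 2.87 s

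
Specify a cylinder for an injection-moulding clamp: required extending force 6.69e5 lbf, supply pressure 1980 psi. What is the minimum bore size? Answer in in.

Extension force acts on the full piston face: F = P × (π/4)D².
D = √(4F / (πP)) = √(4 × 6.69e5 lbf / (π × 1980 psi))

D ≈ 20.7 in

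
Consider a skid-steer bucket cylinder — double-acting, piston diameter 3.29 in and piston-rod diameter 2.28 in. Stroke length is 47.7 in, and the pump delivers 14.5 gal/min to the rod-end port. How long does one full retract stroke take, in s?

Rod-side annular area A_ann = π/4 × (3.29² − 2.28²) = 4.418 in^2
Swept volume V = A × L; t = V / Q = A·L / Q

t ≈ 3.78 s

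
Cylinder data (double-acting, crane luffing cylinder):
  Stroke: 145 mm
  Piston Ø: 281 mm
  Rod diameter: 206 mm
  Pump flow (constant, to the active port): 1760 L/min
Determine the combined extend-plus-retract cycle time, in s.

t ≈ 0.448 s

Cap-side area A_cap = π/4 × (281 mm)² = 62020 mm^2
Rod-side annular area A_ann = π/4 × (281² − 206²) = 28690 mm^2
t_ext = A_cap·L/Q = 0.3066 s
t_ret = A_ann·L/Q = 0.1418 s
t_cycle = t_ext + t_ret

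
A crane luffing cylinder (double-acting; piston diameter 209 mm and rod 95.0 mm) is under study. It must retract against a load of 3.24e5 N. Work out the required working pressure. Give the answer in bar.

P ≈ 119 bar

Rod-side annular area A_ann = π/4 × (209² − 95.0²) = 27220 mm^2
Retraction: pressure acts on the annular area.
P = F / A = 3.24e5 N / A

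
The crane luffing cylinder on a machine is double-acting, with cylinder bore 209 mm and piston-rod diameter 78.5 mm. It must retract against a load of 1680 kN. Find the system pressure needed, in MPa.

P ≈ 57.0 MPa

Rod-side annular area A_ann = π/4 × (209² − 78.5²) = 29470 mm^2
Retraction: pressure acts on the annular area.
P = F / A = 1680 kN / A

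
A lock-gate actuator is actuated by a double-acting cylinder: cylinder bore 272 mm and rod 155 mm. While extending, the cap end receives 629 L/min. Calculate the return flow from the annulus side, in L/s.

Q_out ≈ 7.08 L/s

Cap-side area A_cap = π/4 × (272 mm)² = 58110 mm^2
Rod-side annular area A_ann = π/4 × (272² − 155²) = 39240 mm^2
Piston speed v = Q_in/A_cap; rod-end outflow Q_out = v × A_ann = Q_in × A_ann/A_cap.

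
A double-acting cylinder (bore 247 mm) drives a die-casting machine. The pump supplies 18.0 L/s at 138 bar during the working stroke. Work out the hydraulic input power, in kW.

W ≈ 248 kW

Hydraulic power = P × Q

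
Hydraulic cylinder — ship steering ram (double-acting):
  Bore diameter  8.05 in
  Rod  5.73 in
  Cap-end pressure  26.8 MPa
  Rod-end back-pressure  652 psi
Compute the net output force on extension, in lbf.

F ≈ 1.81e5 lbf

Cap-side area A_cap = π/4 × (8.05 in)² = 50.90 in^2
Rod-side annular area A_ann = π/4 × (8.05² − 5.73²) = 25.11 in^2
Net thrust = P_cap·A_cap − P_rod·A_ann = 1.978e5 lbf − 16370 lbf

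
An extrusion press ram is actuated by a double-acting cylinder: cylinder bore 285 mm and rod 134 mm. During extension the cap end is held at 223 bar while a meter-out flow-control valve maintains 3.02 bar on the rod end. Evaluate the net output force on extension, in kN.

Cap-side area A_cap = π/4 × (285 mm)² = 63790 mm^2
Rod-side annular area A_ann = π/4 × (285² − 134²) = 49690 mm^2
Net thrust = P_cap·A_cap − P_rod·A_ann = 1423 kN − 15.01 kN

F ≈ 1410 kN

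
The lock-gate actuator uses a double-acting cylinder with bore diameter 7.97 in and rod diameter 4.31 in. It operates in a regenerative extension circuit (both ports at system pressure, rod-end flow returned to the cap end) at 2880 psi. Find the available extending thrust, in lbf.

With equal pressure on both faces, forces on the annular region cancel; the net push is pressure × rod cross-section.
Rod cross-section A_rod = π/4 × (4.31 in)² = 14.59 in^2
F = P × A_rod

F ≈ 42000 lbf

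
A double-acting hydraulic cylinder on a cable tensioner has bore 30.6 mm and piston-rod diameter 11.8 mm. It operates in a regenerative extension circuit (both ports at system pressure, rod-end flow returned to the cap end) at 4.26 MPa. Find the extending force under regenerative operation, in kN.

F ≈ 0.466 kN

With equal pressure on both faces, forces on the annular region cancel; the net push is pressure × rod cross-section.
Rod cross-section A_rod = π/4 × (11.8 mm)² = 109.4 mm^2
F = P × A_rod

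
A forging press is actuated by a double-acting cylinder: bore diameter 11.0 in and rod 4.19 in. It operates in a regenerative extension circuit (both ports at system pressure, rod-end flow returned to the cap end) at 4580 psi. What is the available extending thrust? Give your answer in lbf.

With equal pressure on both faces, forces on the annular region cancel; the net push is pressure × rod cross-section.
Rod cross-section A_rod = π/4 × (4.19 in)² = 13.79 in^2
F = P × A_rod

F ≈ 63200 lbf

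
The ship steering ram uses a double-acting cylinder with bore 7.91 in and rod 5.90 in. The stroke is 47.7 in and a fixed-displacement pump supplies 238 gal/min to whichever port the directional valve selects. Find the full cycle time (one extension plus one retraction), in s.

Cap-side area A_cap = π/4 × (7.91 in)² = 49.14 in^2
Rod-side annular area A_ann = π/4 × (7.91² − 5.90²) = 21.80 in^2
t_ext = A_cap·L/Q = 2.558 s
t_ret = A_ann·L/Q = 1.135 s
t_cycle = t_ext + t_ret

t ≈ 3.69 s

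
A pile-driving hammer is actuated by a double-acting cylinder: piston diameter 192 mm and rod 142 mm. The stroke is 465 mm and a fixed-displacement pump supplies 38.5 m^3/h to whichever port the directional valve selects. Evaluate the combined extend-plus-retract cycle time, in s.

Cap-side area A_cap = π/4 × (192 mm)² = 28950 mm^2
Rod-side annular area A_ann = π/4 × (192² − 142²) = 13120 mm^2
t_ext = A_cap·L/Q = 1.259 s
t_ret = A_ann·L/Q = 0.5703 s
t_cycle = t_ext + t_ret

t ≈ 1.83 s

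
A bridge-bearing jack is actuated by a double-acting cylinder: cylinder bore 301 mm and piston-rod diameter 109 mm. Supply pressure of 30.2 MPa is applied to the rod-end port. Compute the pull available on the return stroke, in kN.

F ≈ 1870 kN

Rod-side annular area A_ann = π/4 × (301² − 109²) = 61830 mm^2
On retraction the pressure acts on the annular area (bore minus rod).
F = P × A_ann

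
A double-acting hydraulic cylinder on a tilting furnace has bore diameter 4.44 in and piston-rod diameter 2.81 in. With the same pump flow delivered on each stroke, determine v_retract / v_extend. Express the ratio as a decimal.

v_ret/v_ext ≈ 1.67

Cap-side area A_cap = π/4 × (4.44 in)² = 15.48 in^2
Rod-side annular area A_ann = π/4 × (4.44² − 2.81²) = 9.281 in^2
For equal Q, v ∝ 1/A, so v_ret/v_ext = A_cap/A_ann.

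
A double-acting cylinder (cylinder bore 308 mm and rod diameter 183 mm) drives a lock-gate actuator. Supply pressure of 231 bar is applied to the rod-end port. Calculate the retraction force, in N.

Rod-side annular area A_ann = π/4 × (308² − 183²) = 48200 mm^2
On retraction the pressure acts on the annular area (bore minus rod).
F = P × A_ann

F ≈ 1.11e6 N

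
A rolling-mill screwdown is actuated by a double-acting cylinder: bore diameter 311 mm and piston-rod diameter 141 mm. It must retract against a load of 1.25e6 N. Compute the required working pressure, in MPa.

Rod-side annular area A_ann = π/4 × (311² − 141²) = 60350 mm^2
Retraction: pressure acts on the annular area.
P = F / A = 1.25e6 N / A

P ≈ 20.7 MPa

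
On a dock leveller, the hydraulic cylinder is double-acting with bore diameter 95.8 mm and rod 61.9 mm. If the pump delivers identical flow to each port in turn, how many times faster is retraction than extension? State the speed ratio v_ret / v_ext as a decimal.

Cap-side area A_cap = π/4 × (95.8 mm)² = 7208 mm^2
Rod-side annular area A_ann = π/4 × (95.8² − 61.9²) = 4199 mm^2
For equal Q, v ∝ 1/A, so v_ret/v_ext = A_cap/A_ann.

v_ret/v_ext ≈ 1.72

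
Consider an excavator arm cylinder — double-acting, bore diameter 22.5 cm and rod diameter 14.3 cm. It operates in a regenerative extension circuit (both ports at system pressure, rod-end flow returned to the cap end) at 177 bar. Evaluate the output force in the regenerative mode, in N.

With equal pressure on both faces, forces on the annular region cancel; the net push is pressure × rod cross-section.
Rod cross-section A_rod = π/4 × (14.3 cm)² = 160.6 cm^2
F = P × A_rod

F ≈ 2.84e5 N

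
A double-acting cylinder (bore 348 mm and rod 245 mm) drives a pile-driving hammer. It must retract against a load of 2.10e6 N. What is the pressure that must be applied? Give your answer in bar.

Rod-side annular area A_ann = π/4 × (348² − 245²) = 47970 mm^2
Retraction: pressure acts on the annular area.
P = F / A = 2.10e6 N / A

P ≈ 438 bar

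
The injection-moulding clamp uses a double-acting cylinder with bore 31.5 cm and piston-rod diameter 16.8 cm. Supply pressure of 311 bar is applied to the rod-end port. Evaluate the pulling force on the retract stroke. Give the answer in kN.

Rod-side annular area A_ann = π/4 × (31.5² − 16.8²) = 557.6 cm^2
On retraction the pressure acts on the annular area (bore minus rod).
F = P × A_ann

F ≈ 1730 kN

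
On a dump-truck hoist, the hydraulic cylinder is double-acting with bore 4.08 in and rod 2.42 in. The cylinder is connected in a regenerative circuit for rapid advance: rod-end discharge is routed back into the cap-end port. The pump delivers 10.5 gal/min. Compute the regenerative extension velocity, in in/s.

v ≈ 8.79 in/s

In regeneration the rod-end outflow joins the pump flow into the cap end, so the net volume the pump must supply per unit advance equals the rod cross-section area.
Rod cross-section A_rod = π/4 × (2.42 in)² = 4.600 in^2
v = Q_pump / A_rod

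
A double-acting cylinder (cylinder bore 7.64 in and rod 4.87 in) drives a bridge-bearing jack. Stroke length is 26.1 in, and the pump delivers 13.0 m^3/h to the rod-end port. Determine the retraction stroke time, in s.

Rod-side annular area A_ann = π/4 × (7.64² − 4.87²) = 27.22 in^2
Swept volume V = A × L; t = V / Q = A·L / Q

t ≈ 3.22 s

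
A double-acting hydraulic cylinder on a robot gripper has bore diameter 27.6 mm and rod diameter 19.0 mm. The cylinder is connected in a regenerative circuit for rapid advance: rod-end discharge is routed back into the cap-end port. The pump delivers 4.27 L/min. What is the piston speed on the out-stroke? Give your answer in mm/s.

In regeneration the rod-end outflow joins the pump flow into the cap end, so the net volume the pump must supply per unit advance equals the rod cross-section area.
Rod cross-section A_rod = π/4 × (19.0 mm)² = 283.5 mm^2
v = Q_pump / A_rod

v ≈ 251 mm/s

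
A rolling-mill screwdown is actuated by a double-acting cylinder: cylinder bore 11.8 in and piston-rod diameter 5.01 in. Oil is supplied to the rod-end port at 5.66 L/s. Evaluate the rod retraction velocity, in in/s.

Rod-side annular area A_ann = π/4 × (11.8² − 5.01²) = 89.65 in^2
Flow into the rod-end port fills the annular volume.
v = Q / A

v ≈ 3.85 in/s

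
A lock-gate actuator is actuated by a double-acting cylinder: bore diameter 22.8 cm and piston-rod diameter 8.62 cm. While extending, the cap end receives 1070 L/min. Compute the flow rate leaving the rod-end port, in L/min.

Cap-side area A_cap = π/4 × (22.8 cm)² = 408.3 cm^2
Rod-side annular area A_ann = π/4 × (22.8² − 8.62²) = 349.9 cm^2
Piston speed v = Q_in/A_cap; rod-end outflow Q_out = v × A_ann = Q_in × A_ann/A_cap.

Q_out ≈ 917 L/min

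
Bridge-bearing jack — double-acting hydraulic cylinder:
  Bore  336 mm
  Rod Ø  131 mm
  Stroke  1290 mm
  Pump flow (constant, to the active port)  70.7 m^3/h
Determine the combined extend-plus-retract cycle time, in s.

t ≈ 10.8 s

Cap-side area A_cap = π/4 × (336 mm)² = 88670 mm^2
Rod-side annular area A_ann = π/4 × (336² − 131²) = 75190 mm^2
t_ext = A_cap·L/Q = 5.824 s
t_ret = A_ann·L/Q = 4.939 s
t_cycle = t_ext + t_ret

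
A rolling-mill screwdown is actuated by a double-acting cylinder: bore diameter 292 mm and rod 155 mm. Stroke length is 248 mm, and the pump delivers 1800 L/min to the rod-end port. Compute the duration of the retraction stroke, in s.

Rod-side annular area A_ann = π/4 × (292² − 155²) = 48100 mm^2
Swept volume V = A × L; t = V / Q = A·L / Q

t ≈ 0.398 s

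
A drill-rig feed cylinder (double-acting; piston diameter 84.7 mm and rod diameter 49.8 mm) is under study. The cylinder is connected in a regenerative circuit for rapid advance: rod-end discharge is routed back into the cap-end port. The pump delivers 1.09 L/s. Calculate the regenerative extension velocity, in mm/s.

v ≈ 560 mm/s

In regeneration the rod-end outflow joins the pump flow into the cap end, so the net volume the pump must supply per unit advance equals the rod cross-section area.
Rod cross-section A_rod = π/4 × (49.8 mm)² = 1948 mm^2
v = Q_pump / A_rod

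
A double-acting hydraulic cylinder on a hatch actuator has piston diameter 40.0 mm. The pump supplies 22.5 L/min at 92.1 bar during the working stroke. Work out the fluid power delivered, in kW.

Hydraulic power = P × Q

W ≈ 3.45 kW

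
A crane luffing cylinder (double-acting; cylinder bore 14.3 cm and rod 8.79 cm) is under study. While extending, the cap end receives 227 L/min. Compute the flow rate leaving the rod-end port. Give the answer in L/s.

Q_out ≈ 2.35 L/s

Cap-side area A_cap = π/4 × (14.3 cm)² = 160.6 cm^2
Rod-side annular area A_ann = π/4 × (14.3² − 8.79²) = 99.92 cm^2
Piston speed v = Q_in/A_cap; rod-end outflow Q_out = v × A_ann = Q_in × A_ann/A_cap.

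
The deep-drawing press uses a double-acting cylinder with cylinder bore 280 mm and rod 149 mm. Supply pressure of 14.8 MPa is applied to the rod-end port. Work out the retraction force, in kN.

F ≈ 653 kN

Rod-side annular area A_ann = π/4 × (280² − 149²) = 44140 mm^2
On retraction the pressure acts on the annular area (bore minus rod).
F = P × A_ann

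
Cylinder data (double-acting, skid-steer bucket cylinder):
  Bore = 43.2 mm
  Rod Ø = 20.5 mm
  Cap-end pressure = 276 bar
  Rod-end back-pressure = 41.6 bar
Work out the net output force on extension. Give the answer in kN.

F ≈ 35.7 kN

Cap-side area A_cap = π/4 × (43.2 mm)² = 1466 mm^2
Rod-side annular area A_ann = π/4 × (43.2² − 20.5²) = 1136 mm^2
Net thrust = P_cap·A_cap − P_rod·A_ann = 40.45 kN − 4.724 kN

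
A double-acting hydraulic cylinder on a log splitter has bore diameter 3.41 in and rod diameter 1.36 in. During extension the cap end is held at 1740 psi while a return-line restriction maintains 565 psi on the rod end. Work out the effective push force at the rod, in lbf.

Cap-side area A_cap = π/4 × (3.41 in)² = 9.133 in^2
Rod-side annular area A_ann = π/4 × (3.41² − 1.36²) = 7.680 in^2
Net thrust = P_cap·A_cap − P_rod·A_ann = 15890 lbf − 4339 lbf

F ≈ 11600 lbf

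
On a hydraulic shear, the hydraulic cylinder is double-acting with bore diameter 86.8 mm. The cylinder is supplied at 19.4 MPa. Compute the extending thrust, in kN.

Cap-side area A_cap = π/4 × (86.8 mm)² = 5917 mm^2
F = P × A_cap = 19.4 MPa × A_cap

F ≈ 115 kN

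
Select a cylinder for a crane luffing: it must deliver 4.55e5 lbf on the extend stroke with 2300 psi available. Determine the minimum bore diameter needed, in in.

D ≈ 15.9 in

Extension force acts on the full piston face: F = P × (π/4)D².
D = √(4F / (πP)) = √(4 × 4.55e5 lbf / (π × 2300 psi))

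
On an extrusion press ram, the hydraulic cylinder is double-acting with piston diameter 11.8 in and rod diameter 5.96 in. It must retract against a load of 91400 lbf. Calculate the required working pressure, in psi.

Rod-side annular area A_ann = π/4 × (11.8² − 5.96²) = 81.46 in^2
Retraction: pressure acts on the annular area.
P = F / A = 91400 lbf / A

P ≈ 1120 psi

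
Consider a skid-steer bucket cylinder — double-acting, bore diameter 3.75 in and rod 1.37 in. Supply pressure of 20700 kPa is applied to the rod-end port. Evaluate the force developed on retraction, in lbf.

F ≈ 28700 lbf

Rod-side annular area A_ann = π/4 × (3.75² − 1.37²) = 9.571 in^2
On retraction the pressure acts on the annular area (bore minus rod).
F = P × A_ann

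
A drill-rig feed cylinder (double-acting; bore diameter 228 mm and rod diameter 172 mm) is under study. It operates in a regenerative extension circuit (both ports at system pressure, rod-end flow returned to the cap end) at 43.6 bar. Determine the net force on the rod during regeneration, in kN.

With equal pressure on both faces, forces on the annular region cancel; the net push is pressure × rod cross-section.
Rod cross-section A_rod = π/4 × (172 mm)² = 23240 mm^2
F = P × A_rod

F ≈ 101 kN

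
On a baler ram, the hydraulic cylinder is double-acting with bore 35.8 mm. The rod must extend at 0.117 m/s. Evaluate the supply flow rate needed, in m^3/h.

Q ≈ 0.424 m^3/h

Cap-side area A_cap = π/4 × (35.8 mm)² = 1007 mm^2
Q = A × v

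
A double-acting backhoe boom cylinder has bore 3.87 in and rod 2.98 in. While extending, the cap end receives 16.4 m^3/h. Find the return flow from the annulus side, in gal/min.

Cap-side area A_cap = π/4 × (3.87 in)² = 11.76 in^2
Rod-side annular area A_ann = π/4 × (3.87² − 2.98²) = 4.788 in^2
Piston speed v = Q_in/A_cap; rod-end outflow Q_out = v × A_ann = Q_in × A_ann/A_cap.

Q_out ≈ 29.4 gal/min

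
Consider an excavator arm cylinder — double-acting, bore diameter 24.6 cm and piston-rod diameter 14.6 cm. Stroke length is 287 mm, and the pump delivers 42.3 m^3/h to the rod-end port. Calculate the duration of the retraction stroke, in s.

t ≈ 0.752 s

Rod-side annular area A_ann = π/4 × (24.6² − 14.6²) = 307.9 cm^2
Swept volume V = A × L; t = V / Q = A·L / Q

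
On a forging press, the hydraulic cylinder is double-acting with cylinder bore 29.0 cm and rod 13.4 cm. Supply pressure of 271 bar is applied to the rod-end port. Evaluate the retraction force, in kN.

F ≈ 1410 kN

Rod-side annular area A_ann = π/4 × (29.0² − 13.4²) = 519.5 cm^2
On retraction the pressure acts on the annular area (bore minus rod).
F = P × A_ann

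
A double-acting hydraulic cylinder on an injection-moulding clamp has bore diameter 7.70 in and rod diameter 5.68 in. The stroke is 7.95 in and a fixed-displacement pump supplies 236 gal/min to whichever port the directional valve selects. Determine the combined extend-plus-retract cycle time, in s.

Cap-side area A_cap = π/4 × (7.70 in)² = 46.57 in^2
Rod-side annular area A_ann = π/4 × (7.70² − 5.68²) = 21.23 in^2
t_ext = A_cap·L/Q = 0.4074 s
t_ret = A_ann·L/Q = 0.1857 s
t_cycle = t_ext + t_ret

t ≈ 0.593 s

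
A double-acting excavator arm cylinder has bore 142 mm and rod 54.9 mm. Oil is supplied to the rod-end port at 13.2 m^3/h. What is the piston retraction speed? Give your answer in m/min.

Rod-side annular area A_ann = π/4 × (142² − 54.9²) = 13470 mm^2
Flow into the rod-end port fills the annular volume.
v = Q / A

v ≈ 16.3 m/min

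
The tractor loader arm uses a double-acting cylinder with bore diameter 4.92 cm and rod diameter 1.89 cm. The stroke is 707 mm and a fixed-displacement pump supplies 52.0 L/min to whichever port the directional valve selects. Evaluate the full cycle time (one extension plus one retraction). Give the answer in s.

Cap-side area A_cap = π/4 × (4.92 cm)² = 19.01 cm^2
Rod-side annular area A_ann = π/4 × (4.92² − 1.89²) = 16.21 cm^2
t_ext = A_cap·L/Q = 1.551 s
t_ret = A_ann·L/Q = 1.322 s
t_cycle = t_ext + t_ret

t ≈ 2.87 s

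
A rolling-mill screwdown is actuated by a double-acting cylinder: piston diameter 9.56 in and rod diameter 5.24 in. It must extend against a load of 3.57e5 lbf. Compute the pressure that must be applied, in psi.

Cap-side area A_cap = π/4 × (9.56 in)² = 71.78 in^2
P = F / A = 3.57e5 lbf / A

P ≈ 4970 psi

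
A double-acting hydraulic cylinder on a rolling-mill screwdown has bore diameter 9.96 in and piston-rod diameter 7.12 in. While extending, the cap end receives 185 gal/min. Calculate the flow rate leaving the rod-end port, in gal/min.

Cap-side area A_cap = π/4 × (9.96 in)² = 77.91 in^2
Rod-side annular area A_ann = π/4 × (9.96² − 7.12²) = 38.10 in^2
Piston speed v = Q_in/A_cap; rod-end outflow Q_out = v × A_ann = Q_in × A_ann/A_cap.

Q_out ≈ 90.5 gal/min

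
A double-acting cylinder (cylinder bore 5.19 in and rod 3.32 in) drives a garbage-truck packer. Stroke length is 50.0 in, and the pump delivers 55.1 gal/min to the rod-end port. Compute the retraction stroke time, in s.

t ≈ 2.95 s

Rod-side annular area A_ann = π/4 × (5.19² − 3.32²) = 12.50 in^2
Swept volume V = A × L; t = V / Q = A·L / Q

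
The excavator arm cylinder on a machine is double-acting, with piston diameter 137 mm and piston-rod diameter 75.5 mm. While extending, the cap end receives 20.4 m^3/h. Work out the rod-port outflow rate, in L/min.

Q_out ≈ 237 L/min

Cap-side area A_cap = π/4 × (137 mm)² = 14740 mm^2
Rod-side annular area A_ann = π/4 × (137² − 75.5²) = 10260 mm^2
Piston speed v = Q_in/A_cap; rod-end outflow Q_out = v × A_ann = Q_in × A_ann/A_cap.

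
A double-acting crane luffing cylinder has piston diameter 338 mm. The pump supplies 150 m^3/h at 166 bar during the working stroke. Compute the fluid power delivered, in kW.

W ≈ 692 kW

Hydraulic power = P × Q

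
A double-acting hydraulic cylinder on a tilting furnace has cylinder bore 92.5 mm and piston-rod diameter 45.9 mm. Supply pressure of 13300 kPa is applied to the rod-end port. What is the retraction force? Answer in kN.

F ≈ 67.4 kN

Rod-side annular area A_ann = π/4 × (92.5² − 45.9²) = 5065 mm^2
On retraction the pressure acts on the annular area (bore minus rod).
F = P × A_ann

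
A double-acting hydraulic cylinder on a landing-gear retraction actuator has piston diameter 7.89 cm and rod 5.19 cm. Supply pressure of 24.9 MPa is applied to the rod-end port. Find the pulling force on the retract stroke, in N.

F ≈ 69100 N

Rod-side annular area A_ann = π/4 × (7.89² − 5.19²) = 27.74 cm^2
On retraction the pressure acts on the annular area (bore minus rod).
F = P × A_ann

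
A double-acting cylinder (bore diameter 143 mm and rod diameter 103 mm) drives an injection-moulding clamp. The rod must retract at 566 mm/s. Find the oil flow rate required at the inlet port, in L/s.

Q ≈ 4.37 L/s

Rod-side annular area A_ann = π/4 × (143² − 103²) = 7728 mm^2
Q = A × v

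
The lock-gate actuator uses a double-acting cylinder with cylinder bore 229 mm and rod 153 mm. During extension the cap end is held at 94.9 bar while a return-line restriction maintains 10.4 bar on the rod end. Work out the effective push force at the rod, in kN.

F ≈ 367 kN

Cap-side area A_cap = π/4 × (229 mm)² = 41190 mm^2
Rod-side annular area A_ann = π/4 × (229² − 153²) = 22800 mm^2
Net thrust = P_cap·A_cap − P_rod·A_ann = 390.9 kN − 23.71 kN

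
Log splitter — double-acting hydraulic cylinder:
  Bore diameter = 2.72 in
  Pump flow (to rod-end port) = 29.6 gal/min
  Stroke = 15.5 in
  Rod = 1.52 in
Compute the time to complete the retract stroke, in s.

t ≈ 0.544 s

Rod-side annular area A_ann = π/4 × (2.72² − 1.52²) = 3.996 in^2
Swept volume V = A × L; t = V / Q = A·L / Q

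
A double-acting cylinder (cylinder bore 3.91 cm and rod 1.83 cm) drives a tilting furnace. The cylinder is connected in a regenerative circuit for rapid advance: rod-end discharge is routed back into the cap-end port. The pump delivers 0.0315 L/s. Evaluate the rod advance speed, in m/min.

v ≈ 7.19 m/min

In regeneration the rod-end outflow joins the pump flow into the cap end, so the net volume the pump must supply per unit advance equals the rod cross-section area.
Rod cross-section A_rod = π/4 × (1.83 cm)² = 2.630 cm^2
v = Q_pump / A_rod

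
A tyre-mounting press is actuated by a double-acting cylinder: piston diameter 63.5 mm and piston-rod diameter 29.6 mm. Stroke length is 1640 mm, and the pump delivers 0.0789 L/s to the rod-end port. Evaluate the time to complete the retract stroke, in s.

t ≈ 51.5 s

Rod-side annular area A_ann = π/4 × (63.5² − 29.6²) = 2479 mm^2
Swept volume V = A × L; t = V / Q = A·L / Q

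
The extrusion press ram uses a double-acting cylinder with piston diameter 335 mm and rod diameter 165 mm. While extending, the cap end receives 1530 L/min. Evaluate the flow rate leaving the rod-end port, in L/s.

Q_out ≈ 19.3 L/s

Cap-side area A_cap = π/4 × (335 mm)² = 88140 mm^2
Rod-side annular area A_ann = π/4 × (335² − 165²) = 66760 mm^2
Piston speed v = Q_in/A_cap; rod-end outflow Q_out = v × A_ann = Q_in × A_ann/A_cap.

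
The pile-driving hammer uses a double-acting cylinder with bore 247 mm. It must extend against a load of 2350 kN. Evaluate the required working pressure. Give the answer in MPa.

Cap-side area A_cap = π/4 × (247 mm)² = 47920 mm^2
P = F / A = 2350 kN / A

P ≈ 49.0 MPa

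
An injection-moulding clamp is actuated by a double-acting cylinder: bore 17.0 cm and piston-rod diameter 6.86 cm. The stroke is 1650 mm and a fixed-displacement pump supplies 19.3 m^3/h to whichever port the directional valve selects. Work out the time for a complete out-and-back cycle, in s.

Cap-side area A_cap = π/4 × (17.0 cm)² = 227.0 cm^2
Rod-side annular area A_ann = π/4 × (17.0² − 6.86²) = 190.0 cm^2
t_ext = A_cap·L/Q = 6.986 s
t_ret = A_ann·L/Q = 5.848 s
t_cycle = t_ext + t_ret

t ≈ 12.8 s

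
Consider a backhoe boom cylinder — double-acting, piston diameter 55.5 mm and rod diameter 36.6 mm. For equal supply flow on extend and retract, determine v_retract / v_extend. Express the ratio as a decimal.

v_ret/v_ext ≈ 1.77

Cap-side area A_cap = π/4 × (55.5 mm)² = 2419 mm^2
Rod-side annular area A_ann = π/4 × (55.5² − 36.6²) = 1367 mm^2
For equal Q, v ∝ 1/A, so v_ret/v_ext = A_cap/A_ann.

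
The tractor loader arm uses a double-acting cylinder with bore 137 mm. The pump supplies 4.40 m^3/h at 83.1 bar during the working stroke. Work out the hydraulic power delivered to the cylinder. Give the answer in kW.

Hydraulic power = P × Q

W ≈ 10.2 kW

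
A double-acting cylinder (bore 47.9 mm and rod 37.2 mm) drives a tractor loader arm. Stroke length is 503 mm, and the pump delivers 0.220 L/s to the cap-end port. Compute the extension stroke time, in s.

Cap-side area A_cap = π/4 × (47.9 mm)² = 1802 mm^2
Swept volume V = A × L; t = V / Q = A·L / Q

t ≈ 4.12 s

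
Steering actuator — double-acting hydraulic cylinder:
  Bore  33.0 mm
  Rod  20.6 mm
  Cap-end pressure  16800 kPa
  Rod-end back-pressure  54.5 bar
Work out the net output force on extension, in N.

F ≈ 11500 N

Cap-side area A_cap = π/4 × (33.0 mm)² = 855.3 mm^2
Rod-side annular area A_ann = π/4 × (33.0² − 20.6²) = 522.0 mm^2
Net thrust = P_cap·A_cap − P_rod·A_ann = 14370 N − 2845 N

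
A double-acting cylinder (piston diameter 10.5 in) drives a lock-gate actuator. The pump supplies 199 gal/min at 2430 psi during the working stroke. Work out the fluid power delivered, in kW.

W ≈ 210 kW

Hydraulic power = P × Q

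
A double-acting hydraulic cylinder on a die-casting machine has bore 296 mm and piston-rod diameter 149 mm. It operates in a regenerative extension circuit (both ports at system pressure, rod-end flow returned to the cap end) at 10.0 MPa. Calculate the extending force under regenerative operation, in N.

With equal pressure on both faces, forces on the annular region cancel; the net push is pressure × rod cross-section.
Rod cross-section A_rod = π/4 × (149 mm)² = 17440 mm^2
F = P × A_rod

F ≈ 1.74e5 N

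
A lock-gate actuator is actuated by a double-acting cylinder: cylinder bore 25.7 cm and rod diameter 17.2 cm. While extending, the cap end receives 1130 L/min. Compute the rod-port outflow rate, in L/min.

Cap-side area A_cap = π/4 × (25.7 cm)² = 518.7 cm^2
Rod-side annular area A_ann = π/4 × (25.7² − 17.2²) = 286.4 cm^2
Piston speed v = Q_in/A_cap; rod-end outflow Q_out = v × A_ann = Q_in × A_ann/A_cap.

Q_out ≈ 624 L/min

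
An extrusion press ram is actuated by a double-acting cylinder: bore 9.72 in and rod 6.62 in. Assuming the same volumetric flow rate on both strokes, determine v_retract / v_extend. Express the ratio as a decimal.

Cap-side area A_cap = π/4 × (9.72 in)² = 74.20 in^2
Rod-side annular area A_ann = π/4 × (9.72² − 6.62²) = 39.78 in^2
For equal Q, v ∝ 1/A, so v_ret/v_ext = A_cap/A_ann.

v_ret/v_ext ≈ 1.87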